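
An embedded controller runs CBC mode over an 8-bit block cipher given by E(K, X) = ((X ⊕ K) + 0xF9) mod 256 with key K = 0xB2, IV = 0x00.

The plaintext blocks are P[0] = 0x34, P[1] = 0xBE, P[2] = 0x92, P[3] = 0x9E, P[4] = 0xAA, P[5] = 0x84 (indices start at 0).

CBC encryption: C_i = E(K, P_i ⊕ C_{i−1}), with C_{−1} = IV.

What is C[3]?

C[3] = 0x62

C[0]: P[0] ⊕ 0x00 = 0x34; E(K, 0x34) = 0x7F.
C[1]: P[1] ⊕ 0x7F = 0xC1; E(K, 0xC1) = 0x6C.
C[2]: P[2] ⊕ 0x6C = 0xFE; E(K, 0xFE) = 0x45.
C[3]: P[3] ⊕ 0x45 = 0xDB; E(K, 0xDB) = 0x62.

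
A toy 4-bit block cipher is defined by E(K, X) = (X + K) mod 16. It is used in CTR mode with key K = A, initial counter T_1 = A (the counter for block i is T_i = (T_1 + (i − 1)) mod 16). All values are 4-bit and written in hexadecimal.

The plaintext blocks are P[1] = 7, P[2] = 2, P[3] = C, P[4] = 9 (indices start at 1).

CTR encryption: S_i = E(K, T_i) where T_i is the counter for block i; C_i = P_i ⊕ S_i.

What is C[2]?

C[2] = 7

C[1]: T = A, S = E(K, T) = 4; 7 ⊕ 4 = 3.
C[2]: T = B, S = E(K, T) = 5; 2 ⊕ 5 = 7.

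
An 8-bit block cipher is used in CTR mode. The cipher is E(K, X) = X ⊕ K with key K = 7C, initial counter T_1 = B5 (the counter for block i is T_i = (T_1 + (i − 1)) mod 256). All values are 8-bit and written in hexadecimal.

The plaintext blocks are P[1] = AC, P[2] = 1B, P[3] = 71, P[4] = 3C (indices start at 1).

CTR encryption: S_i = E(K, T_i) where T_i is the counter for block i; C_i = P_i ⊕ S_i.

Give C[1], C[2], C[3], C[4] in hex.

C[1] = 65, C[2] = D1, C[3] = BA, C[4] = F8

C[1]: T = B5, S = E(K, T) = C9; AC ⊕ C9 = 65.
C[2]: T = B6, S = E(K, T) = CA; 1B ⊕ CA = D1.
C[3]: T = B7, S = E(K, T) = CB; 71 ⊕ CB = BA.
C[4]: T = B8, S = E(K, T) = C4; 3C ⊕ C4 = F8.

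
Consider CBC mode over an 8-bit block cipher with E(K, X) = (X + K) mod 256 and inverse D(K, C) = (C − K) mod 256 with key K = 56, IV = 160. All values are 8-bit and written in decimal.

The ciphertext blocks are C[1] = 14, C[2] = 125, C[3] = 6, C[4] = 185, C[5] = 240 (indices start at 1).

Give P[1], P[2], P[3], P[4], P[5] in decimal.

P[1] = 118, P[2] = 75, P[3] = 179, P[4] = 135, P[5] = 1

CBC decryption: P_i = D(K, C_i) ⊕ C_{i−1}, with C_{0} = IV.
P[1]: D(K, 14) = 214; 214 ⊕ 160 = 118.
P[2]: D(K, 125) = 69; 69 ⊕ 14 = 75.
P[3]: D(K, 6) = 206; 206 ⊕ 125 = 179.
P[4]: D(K, 185) = 129; 129 ⊕ 6 = 135.
P[5]: D(K, 240) = 184; 184 ⊕ 185 = 1.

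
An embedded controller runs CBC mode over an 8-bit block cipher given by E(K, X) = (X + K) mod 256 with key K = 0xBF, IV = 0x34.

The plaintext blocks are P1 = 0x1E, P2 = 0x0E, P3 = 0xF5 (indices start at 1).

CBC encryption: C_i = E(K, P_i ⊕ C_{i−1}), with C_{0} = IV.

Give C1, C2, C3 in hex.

C1: P1 ⊕ 0x34 = 0x2A; E(K, 0x2A) = 0xE9.
C2: P2 ⊕ 0xE9 = 0xE7; E(K, 0xE7) = 0xA6.
C3: P3 ⊕ 0xA6 = 0x53; E(K, 0x53) = 0x12.

C1 = 0xE9, C2 = 0xA6, C3 = 0x12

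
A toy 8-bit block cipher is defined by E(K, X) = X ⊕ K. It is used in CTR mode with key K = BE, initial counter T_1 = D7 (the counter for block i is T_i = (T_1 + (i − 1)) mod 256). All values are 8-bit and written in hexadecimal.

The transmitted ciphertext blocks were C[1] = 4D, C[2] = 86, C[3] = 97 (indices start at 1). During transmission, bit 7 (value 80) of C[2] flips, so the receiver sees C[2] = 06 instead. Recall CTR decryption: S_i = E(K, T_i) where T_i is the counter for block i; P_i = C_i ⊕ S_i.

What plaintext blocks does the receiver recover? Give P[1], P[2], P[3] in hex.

P[1] = 24, P[2] = 60, P[3] = F0

Only C[2] changed, to 06. In CTR, a change in C_i flips the same bit in P_i only; the keystream is unaffected. Decrypting the received ciphertext:
P[1]: T = D7, S = E(K, T) = 69; 4D ⊕ 69 = 24.
P[2]: T = D8, S = E(K, T) = 66; 06 ⊕ 66 = 60.
P[3]: T = D9, S = E(K, T) = 67; 97 ⊕ 67 = F0.
Blocks that differ from the original plaintext: P[2].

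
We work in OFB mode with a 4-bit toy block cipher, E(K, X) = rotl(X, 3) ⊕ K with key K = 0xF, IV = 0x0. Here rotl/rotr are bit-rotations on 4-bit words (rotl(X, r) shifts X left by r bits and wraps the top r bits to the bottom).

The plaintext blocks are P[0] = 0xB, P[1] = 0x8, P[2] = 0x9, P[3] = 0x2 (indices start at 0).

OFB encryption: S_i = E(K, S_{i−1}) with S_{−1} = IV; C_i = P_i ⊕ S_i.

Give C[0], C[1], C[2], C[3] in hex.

C[0]: S = E(K, 0x0) = 0xF; 0xB ⊕ 0xF = 0x4.
C[1]: S = E(K, 0xF) = 0x0; 0x8 ⊕ 0x0 = 0x8.
C[2]: S = E(K, 0x0) = 0xF; 0x9 ⊕ 0xF = 0x6.
C[3]: S = E(K, 0xF) = 0x0; 0x2 ⊕ 0x0 = 0x2.

C[0] = 0x4, C[1] = 0x8, C[2] = 0x6, C[3] = 0x2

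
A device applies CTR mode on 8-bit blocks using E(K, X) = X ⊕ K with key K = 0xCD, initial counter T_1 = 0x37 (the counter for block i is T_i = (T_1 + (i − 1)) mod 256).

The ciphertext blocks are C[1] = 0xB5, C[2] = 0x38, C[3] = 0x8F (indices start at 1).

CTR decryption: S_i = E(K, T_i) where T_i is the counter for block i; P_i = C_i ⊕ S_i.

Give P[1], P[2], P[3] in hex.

P[1]: T = 0x37, S = E(K, T) = 0xFA; 0xB5 ⊕ 0xFA = 0x4F.
P[2]: T = 0x38, S = E(K, T) = 0xF5; 0x38 ⊕ 0xF5 = 0xCD.
P[3]: T = 0x39, S = E(K, T) = 0xF4; 0x8F ⊕ 0xF4 = 0x7B.

P[1] = 0x4F, P[2] = 0xCD, P[3] = 0x7B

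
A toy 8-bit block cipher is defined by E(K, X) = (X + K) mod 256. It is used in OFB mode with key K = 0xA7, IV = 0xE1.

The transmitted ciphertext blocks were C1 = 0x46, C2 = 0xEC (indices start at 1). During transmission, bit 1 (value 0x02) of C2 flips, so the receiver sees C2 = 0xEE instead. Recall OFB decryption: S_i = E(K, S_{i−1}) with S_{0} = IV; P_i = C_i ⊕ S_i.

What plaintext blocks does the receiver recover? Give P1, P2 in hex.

Only C2 changed, to 0xEE. In OFB, a change in C_i flips the same bit in P_i only; the keystream is unaffected. Decrypting the received ciphertext:
P1: S = E(K, 0xE1) = 0x88; 0x46 ⊕ 0x88 = 0xCE.
P2: S = E(K, 0x88) = 0x2F; 0xEE ⊕ 0x2F = 0xC1.
Blocks that differ from the original plaintext: P2.

P1 = 0xCE, P2 = 0xC1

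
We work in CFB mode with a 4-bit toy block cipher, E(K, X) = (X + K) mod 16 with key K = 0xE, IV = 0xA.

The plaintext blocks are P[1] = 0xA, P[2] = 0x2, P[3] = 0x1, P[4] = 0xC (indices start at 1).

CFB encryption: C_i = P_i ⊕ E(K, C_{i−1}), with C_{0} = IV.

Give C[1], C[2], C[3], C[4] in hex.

C[1] = 0x2, C[2] = 0x2, C[3] = 0x1, C[4] = 0x3

C[1]: E(K, 0xA) = 0x8; 0xA ⊕ 0x8 = 0x2.
C[2]: E(K, 0x2) = 0x0; 0x2 ⊕ 0x0 = 0x2.
C[3]: E(K, 0x2) = 0x0; 0x1 ⊕ 0x0 = 0x1.
C[4]: E(K, 0x1) = 0xF; 0xC ⊕ 0xF = 0x3.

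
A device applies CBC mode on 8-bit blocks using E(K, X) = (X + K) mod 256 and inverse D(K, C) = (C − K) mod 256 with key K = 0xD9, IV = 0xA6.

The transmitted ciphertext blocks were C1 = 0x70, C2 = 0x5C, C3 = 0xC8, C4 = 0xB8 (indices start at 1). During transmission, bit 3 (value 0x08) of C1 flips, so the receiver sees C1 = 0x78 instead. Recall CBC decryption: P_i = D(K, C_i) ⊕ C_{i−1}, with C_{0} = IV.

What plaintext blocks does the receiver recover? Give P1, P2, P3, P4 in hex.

P1 = 0x39, P2 = 0xFB, P3 = 0xB3, P4 = 0x17

Only C1 changed, to 0x78. In CBC, a change in C_i garbles P_i and flips the same bit in P_{i+1}. Decrypting the received ciphertext:
P1: D(K, 0x78) = 0x9F; 0x9F ⊕ 0xA6 = 0x39.
P2: D(K, 0x5C) = 0x83; 0x83 ⊕ 0x78 = 0xFB.
P3: D(K, 0xC8) = 0xEF; 0xEF ⊕ 0x5C = 0xB3.
P4: D(K, 0xB8) = 0xDF; 0xDF ⊕ 0xC8 = 0x17.
Blocks that differ from the original plaintext: P1, P2.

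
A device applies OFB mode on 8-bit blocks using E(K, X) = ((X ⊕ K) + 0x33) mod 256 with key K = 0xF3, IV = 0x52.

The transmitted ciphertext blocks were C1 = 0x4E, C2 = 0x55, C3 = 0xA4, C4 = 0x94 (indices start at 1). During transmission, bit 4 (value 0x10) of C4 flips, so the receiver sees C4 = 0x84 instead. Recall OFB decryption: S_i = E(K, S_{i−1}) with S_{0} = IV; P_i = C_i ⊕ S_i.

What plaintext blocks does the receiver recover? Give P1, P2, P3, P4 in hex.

Only C4 changed, to 0x84. In OFB, a change in C_i flips the same bit in P_i only; the keystream is unaffected. Decrypting the received ciphertext:
P1: S = E(K, 0x52) = 0xD4; 0x4E ⊕ 0xD4 = 0x9A.
P2: S = E(K, 0xD4) = 0x5A; 0x55 ⊕ 0x5A = 0x0F.
P3: S = E(K, 0x5A) = 0xDC; 0xA4 ⊕ 0xDC = 0x78.
P4: S = E(K, 0xDC) = 0x62; 0x84 ⊕ 0x62 = 0xE6.
Blocks that differ from the original plaintext: P4.

P1 = 0x9A, P2 = 0x0F, P3 = 0x78, P4 = 0xE6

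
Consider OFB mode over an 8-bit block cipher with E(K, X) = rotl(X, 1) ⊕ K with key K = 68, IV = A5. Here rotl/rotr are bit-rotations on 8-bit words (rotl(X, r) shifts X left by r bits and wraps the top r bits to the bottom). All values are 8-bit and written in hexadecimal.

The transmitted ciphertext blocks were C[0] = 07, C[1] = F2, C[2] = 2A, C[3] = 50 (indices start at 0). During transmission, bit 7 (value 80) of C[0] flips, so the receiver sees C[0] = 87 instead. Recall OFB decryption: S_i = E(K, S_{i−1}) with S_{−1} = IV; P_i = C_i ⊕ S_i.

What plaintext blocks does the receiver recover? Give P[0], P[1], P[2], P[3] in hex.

P[0] = A4, P[1] = DC, P[2] = 1E, P[3] = 50

Only C[0] changed, to 87. In OFB, a change in C_i flips the same bit in P_i only; the keystream is unaffected. Decrypting the received ciphertext:
P[0]: S = E(K, A5) = 23; 87 ⊕ 23 = A4.
P[1]: S = E(K, 23) = 2E; F2 ⊕ 2E = DC.
P[2]: S = E(K, 2E) = 34; 2A ⊕ 34 = 1E.
P[3]: S = E(K, 34) = 00; 50 ⊕ 00 = 50.
Blocks that differ from the original plaintext: P[0].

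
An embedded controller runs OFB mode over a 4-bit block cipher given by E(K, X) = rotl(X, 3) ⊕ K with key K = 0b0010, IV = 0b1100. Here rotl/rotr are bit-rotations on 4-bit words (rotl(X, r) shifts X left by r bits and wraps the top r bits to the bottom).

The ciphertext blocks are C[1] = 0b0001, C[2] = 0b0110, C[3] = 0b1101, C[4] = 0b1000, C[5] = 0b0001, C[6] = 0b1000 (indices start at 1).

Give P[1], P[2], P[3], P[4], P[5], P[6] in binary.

P[1] = 0b0101, P[2] = 0b0110, P[3] = 0b1111, P[4] = 0b1011, P[5] = 0b1010, P[6] = 0b0111

OFB decryption: S_i = E(K, S_{i−1}) with S_{0} = IV; P_i = C_i ⊕ S_i.
P[1]: S = E(K, 0b1100) = 0b0100; 0b0001 ⊕ 0b0100 = 0b0101.
P[2]: S = E(K, 0b0100) = 0b0000; 0b0110 ⊕ 0b0000 = 0b0110.
P[3]: S = E(K, 0b0000) = 0b0010; 0b1101 ⊕ 0b0010 = 0b1111.
P[4]: S = E(K, 0b0010) = 0b0011; 0b1000 ⊕ 0b0011 = 0b1011.
P[5]: S = E(K, 0b0011) = 0b1011; 0b0001 ⊕ 0b1011 = 0b1010.
P[6]: S = E(K, 0b1011) = 0b1111; 0b1000 ⊕ 0b1111 = 0b0111.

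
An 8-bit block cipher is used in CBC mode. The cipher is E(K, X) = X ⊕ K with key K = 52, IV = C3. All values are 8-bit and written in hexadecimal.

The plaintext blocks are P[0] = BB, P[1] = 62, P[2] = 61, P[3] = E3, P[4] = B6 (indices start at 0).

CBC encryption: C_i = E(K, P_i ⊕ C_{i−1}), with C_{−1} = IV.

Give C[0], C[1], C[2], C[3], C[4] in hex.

C[0]: P[0] ⊕ C3 = 78; E(K, 78) = 2A.
C[1]: P[1] ⊕ 2A = 48; E(K, 48) = 1A.
C[2]: P[2] ⊕ 1A = 7B; E(K, 7B) = 29.
C[3]: P[3] ⊕ 29 = CA; E(K, CA) = 98.
C[4]: P[4] ⊕ 98 = 2E; E(K, 2E) = 7C.

C[0] = 2A, C[1] = 1A, C[2] = 29, C[3] = 98, C[4] = 7C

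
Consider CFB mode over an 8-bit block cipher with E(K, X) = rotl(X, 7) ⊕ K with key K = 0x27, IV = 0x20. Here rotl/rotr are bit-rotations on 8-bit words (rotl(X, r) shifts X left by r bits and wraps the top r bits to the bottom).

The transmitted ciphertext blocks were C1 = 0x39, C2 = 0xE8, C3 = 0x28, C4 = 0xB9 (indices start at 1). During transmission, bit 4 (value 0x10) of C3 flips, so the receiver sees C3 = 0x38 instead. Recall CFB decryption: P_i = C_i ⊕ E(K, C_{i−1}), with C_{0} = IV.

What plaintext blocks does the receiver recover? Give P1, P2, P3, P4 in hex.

Only C3 changed, to 0x38. In CFB, a change in C_i flips the same bit in P_i and garbles P_{i+1}. Decrypting the received ciphertext:
P1: E(K, 0x20) = 0x37; 0x39 ⊕ 0x37 = 0x0E.
P2: E(K, 0x39) = 0xBB; 0xE8 ⊕ 0xBB = 0x53.
P3: E(K, 0xE8) = 0x53; 0x38 ⊕ 0x53 = 0x6B.
P4: E(K, 0x38) = 0x3B; 0xB9 ⊕ 0x3B = 0x82.
Blocks that differ from the original plaintext: P3, P4.

P1 = 0x0E, P2 = 0x53, P3 = 0x6B, P4 = 0x82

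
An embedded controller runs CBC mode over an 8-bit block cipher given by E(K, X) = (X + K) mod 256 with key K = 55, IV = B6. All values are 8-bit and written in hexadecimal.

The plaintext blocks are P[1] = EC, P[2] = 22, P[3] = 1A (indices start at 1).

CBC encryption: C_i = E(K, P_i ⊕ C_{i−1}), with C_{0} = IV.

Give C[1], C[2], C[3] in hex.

C[1] = AF, C[2] = E2, C[3] = 4D

C[1]: P[1] ⊕ B6 = 5A; E(K, 5A) = AF.
C[2]: P[2] ⊕ AF = 8D; E(K, 8D) = E2.
C[3]: P[3] ⊕ E2 = F8; E(K, F8) = 4D.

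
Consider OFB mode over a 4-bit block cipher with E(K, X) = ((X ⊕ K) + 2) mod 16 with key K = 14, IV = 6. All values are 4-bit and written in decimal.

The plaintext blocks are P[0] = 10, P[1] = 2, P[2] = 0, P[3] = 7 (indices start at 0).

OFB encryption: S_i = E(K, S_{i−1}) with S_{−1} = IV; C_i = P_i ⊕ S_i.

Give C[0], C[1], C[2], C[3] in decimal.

C[0]: S = E(K, 6) = 10; 10 ⊕ 10 = 0.
C[1]: S = E(K, 10) = 6; 2 ⊕ 6 = 4.
C[2]: S = E(K, 6) = 10; 0 ⊕ 10 = 10.
C[3]: S = E(K, 10) = 6; 7 ⊕ 6 = 1.

C[0] = 0, C[1] = 4, C[2] = 10, C[3] = 1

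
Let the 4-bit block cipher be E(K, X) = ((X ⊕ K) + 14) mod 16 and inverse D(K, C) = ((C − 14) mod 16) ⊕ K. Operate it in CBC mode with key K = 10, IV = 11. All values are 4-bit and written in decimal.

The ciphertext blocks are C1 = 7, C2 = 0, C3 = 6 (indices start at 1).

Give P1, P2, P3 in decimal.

CBC decryption: P_i = D(K, C_i) ⊕ C_{i−1}, with C_{0} = IV.
P1: D(K, 7) = 3; 3 ⊕ 11 = 8.
P2: D(K, 0) = 8; 8 ⊕ 7 = 15.
P3: D(K, 6) = 2; 2 ⊕ 0 = 2.

P1 = 8, P2 = 15, P3 = 2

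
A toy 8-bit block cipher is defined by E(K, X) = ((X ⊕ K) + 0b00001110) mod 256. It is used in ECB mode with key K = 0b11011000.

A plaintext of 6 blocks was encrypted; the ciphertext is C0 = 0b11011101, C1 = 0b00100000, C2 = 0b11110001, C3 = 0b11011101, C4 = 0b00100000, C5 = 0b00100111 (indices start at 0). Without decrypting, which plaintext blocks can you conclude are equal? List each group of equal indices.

ECB encrypts each block independently with the same key, so equal ciphertext blocks imply equal plaintext blocks.
C0 = C3 = 0b11011101, so P0 = P3.
C1 = C4 = 0b00100000, so P1 = P4.

P0 = P3; P1 = P4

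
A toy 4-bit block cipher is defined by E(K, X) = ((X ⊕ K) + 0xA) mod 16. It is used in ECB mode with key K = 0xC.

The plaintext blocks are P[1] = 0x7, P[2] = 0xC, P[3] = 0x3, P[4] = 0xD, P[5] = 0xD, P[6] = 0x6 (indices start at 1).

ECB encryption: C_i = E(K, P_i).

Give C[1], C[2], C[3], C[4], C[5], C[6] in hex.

C[1]: E(K, 0x7) = 0x5.
C[2]: E(K, 0xC) = 0xA.
C[3]: E(K, 0x3) = 0x9.
C[4]: E(K, 0xD) = 0xB.
C[5]: E(K, 0xD) = 0xB.
C[6]: E(K, 0x6) = 0x4.

C[1] = 0x5, C[2] = 0xA, C[3] = 0x9, C[4] = 0xB, C[5] = 0xB, C[6] = 0x4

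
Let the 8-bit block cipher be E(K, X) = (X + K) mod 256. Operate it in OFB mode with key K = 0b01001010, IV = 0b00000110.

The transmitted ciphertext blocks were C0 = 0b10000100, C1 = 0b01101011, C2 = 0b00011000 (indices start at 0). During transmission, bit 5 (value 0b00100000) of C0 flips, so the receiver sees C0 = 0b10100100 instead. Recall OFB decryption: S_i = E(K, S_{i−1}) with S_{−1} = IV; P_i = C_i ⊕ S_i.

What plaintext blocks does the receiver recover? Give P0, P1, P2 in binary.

P0 = 0b11110100, P1 = 0b11110001, P2 = 0b11111100

Only C0 changed, to 0b10100100. In OFB, a change in C_i flips the same bit in P_i only; the keystream is unaffected. Decrypting the received ciphertext:
P0: S = E(K, 0b00000110) = 0b01010000; 0b10100100 ⊕ 0b01010000 = 0b11110100.
P1: S = E(K, 0b01010000) = 0b10011010; 0b01101011 ⊕ 0b10011010 = 0b11110001.
P2: S = E(K, 0b10011010) = 0b11100100; 0b00011000 ⊕ 0b11100100 = 0b11111100.
Blocks that differ from the original plaintext: P0.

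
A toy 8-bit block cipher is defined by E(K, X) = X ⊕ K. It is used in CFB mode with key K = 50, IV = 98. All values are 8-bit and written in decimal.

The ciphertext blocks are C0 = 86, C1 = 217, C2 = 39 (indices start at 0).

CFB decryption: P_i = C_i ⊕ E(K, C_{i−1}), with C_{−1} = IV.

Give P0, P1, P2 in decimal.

P0 = 6, P1 = 189, P2 = 204

P0: E(K, 98) = 80; 86 ⊕ 80 = 6.
P1: E(K, 86) = 100; 217 ⊕ 100 = 189.
P2: E(K, 217) = 235; 39 ⊕ 235 = 204.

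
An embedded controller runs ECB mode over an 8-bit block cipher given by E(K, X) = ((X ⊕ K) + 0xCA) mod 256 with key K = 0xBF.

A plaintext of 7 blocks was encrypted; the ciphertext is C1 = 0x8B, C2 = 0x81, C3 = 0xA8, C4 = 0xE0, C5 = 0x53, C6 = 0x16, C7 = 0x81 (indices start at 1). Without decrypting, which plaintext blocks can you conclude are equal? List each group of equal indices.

ECB encrypts each block independently with the same key, so equal ciphertext blocks imply equal plaintext blocks.
C2 = C7 = 0x81, so P2 = P7.

P2 = P7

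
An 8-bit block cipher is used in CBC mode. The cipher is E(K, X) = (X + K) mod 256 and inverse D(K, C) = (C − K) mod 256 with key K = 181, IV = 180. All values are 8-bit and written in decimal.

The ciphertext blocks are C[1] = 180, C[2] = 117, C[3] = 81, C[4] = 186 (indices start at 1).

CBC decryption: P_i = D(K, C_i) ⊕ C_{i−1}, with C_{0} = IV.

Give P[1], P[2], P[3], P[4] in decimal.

P[1] = 75, P[2] = 116, P[3] = 233, P[4] = 84

P[1]: D(K, 180) = 255; 255 ⊕ 180 = 75.
P[2]: D(K, 117) = 192; 192 ⊕ 180 = 116.
P[3]: D(K, 81) = 156; 156 ⊕ 117 = 233.
P[4]: D(K, 186) = 5; 5 ⊕ 81 = 84.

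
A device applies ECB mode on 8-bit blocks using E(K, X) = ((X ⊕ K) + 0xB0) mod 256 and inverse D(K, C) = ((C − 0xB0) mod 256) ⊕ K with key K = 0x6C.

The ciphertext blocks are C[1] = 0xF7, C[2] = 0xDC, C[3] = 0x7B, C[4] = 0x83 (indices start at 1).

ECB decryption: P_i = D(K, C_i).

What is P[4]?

P[4]: D(K, 0x83) = 0xBF.

P[4] = 0xBF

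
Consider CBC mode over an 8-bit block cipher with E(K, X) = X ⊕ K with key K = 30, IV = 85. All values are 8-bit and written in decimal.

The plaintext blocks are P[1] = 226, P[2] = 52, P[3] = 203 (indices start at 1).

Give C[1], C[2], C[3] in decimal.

C[1] = 169, C[2] = 131, C[3] = 86

CBC encryption: C_i = E(K, P_i ⊕ C_{i−1}), with C_{0} = IV.
C[1]: P[1] ⊕ 85 = 183; E(K, 183) = 169.
C[2]: P[2] ⊕ 169 = 157; E(K, 157) = 131.
C[3]: P[3] ⊕ 131 = 72; E(K, 72) = 86.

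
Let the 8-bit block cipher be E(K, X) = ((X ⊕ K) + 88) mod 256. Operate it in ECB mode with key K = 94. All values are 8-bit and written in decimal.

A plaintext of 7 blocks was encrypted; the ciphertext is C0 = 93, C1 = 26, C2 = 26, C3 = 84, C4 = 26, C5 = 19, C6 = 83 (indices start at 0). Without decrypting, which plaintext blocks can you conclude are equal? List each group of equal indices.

P1 = P2 = P4

ECB encrypts each block independently with the same key, so equal ciphertext blocks imply equal plaintext blocks.
C1 = C2 = C4 = 26, so P1 = P2 = P4.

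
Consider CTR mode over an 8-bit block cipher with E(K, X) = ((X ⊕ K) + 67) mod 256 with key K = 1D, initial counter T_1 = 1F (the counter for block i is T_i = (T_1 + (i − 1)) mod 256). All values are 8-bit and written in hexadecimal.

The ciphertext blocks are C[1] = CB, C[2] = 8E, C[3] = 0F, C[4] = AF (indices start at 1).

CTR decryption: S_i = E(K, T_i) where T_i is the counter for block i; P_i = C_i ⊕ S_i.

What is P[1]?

P[1]: T = 1F, S = E(K, T) = 69; CB ⊕ 69 = A2.

P[1] = A2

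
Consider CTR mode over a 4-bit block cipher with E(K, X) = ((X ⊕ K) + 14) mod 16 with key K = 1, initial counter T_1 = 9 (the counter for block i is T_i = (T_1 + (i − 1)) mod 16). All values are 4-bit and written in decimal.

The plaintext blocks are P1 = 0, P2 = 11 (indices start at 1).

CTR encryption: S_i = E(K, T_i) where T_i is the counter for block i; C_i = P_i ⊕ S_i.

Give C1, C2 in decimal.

C1 = 6, C2 = 2

C1: T = 9, S = E(K, T) = 6; 0 ⊕ 6 = 6.
C2: T = 10, S = E(K, T) = 9; 11 ⊕ 9 = 2.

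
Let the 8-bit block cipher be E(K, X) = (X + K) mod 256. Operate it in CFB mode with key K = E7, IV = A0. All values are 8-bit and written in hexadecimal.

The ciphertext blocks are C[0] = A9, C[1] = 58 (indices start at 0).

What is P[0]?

CFB decryption: P_i = C_i ⊕ E(K, C_{i−1}), with C_{−1} = IV.
P[0]: E(K, A0) = 87; A9 ⊕ 87 = 2E.

P[0] = 2E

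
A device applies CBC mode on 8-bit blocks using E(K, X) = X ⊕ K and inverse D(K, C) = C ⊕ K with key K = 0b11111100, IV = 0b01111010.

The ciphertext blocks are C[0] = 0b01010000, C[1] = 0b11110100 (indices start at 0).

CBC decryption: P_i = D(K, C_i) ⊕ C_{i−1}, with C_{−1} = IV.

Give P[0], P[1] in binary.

P[0]: D(K, 0b01010000) = 0b10101100; 0b10101100 ⊕ 0b01111010 = 0b11010110.
P[1]: D(K, 0b11110100) = 0b00001000; 0b00001000 ⊕ 0b01010000 = 0b01011000.

P[0] = 0b11010110, P[1] = 0b01011000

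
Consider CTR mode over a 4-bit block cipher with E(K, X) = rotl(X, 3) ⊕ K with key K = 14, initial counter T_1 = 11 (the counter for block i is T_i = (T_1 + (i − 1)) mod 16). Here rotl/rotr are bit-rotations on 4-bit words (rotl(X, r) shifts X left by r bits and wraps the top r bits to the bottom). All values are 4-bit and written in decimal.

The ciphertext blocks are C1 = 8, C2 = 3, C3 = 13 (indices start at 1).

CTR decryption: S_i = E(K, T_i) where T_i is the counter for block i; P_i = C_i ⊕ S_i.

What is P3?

P3: T = 13, S = E(K, T) = 0; 13 ⊕ 0 = 13.

P3 = 13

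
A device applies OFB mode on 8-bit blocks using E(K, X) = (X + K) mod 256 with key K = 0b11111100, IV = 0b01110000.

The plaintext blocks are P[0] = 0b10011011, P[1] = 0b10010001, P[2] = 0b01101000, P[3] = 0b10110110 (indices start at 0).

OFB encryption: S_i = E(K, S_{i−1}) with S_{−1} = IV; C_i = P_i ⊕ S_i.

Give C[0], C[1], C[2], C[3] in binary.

C[0] = 0b11110111, C[1] = 0b11111001, C[2] = 0b00001100, C[3] = 0b11010110

C[0]: S = E(K, 0b01110000) = 0b01101100; 0b10011011 ⊕ 0b01101100 = 0b11110111.
C[1]: S = E(K, 0b01101100) = 0b01101000; 0b10010001 ⊕ 0b01101000 = 0b11111001.
C[2]: S = E(K, 0b01101000) = 0b01100100; 0b01101000 ⊕ 0b01100100 = 0b00001100.
C[3]: S = E(K, 0b01100100) = 0b01100000; 0b10110110 ⊕ 0b01100000 = 0b11010110.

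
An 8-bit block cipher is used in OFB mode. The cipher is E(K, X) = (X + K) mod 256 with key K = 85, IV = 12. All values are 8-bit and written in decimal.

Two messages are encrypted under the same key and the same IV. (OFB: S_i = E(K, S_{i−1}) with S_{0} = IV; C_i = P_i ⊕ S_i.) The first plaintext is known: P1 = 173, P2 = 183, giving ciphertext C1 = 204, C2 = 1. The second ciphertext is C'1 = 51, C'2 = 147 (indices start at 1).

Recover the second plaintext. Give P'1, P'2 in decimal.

P'1 = 82, P'2 = 37

In OFB with a reused IV, both messages share the same keystream S_i, so C_i ⊕ C'_i = P_i ⊕ P'_i and thus P'_i = P_i ⊕ C_i ⊕ C'_i.
P'1: 173 ⊕ 204 ⊕ 51 = 82.
P'2: 183 ⊕ 1 ⊕ 147 = 37.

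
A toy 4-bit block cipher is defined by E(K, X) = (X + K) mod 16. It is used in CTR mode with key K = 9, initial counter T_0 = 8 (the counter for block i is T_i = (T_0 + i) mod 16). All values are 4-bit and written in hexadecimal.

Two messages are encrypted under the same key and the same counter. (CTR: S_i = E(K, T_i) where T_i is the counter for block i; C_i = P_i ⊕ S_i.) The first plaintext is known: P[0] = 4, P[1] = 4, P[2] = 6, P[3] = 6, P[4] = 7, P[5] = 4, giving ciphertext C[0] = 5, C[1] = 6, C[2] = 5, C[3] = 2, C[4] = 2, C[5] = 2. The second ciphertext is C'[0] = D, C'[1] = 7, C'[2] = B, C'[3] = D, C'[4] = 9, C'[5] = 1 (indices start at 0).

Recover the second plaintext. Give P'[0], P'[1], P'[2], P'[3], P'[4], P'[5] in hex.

P'[0] = C, P'[1] = 5, P'[2] = 8, P'[3] = 9, P'[4] = C, P'[5] = 7

In CTR with a reused counter, both messages share the same keystream S_i, so C_i ⊕ C'_i = P_i ⊕ P'_i and thus P'_i = P_i ⊕ C_i ⊕ C'_i.
P'[0]: 4 ⊕ 5 ⊕ D = C.
P'[1]: 4 ⊕ 6 ⊕ 7 = 5.
P'[2]: 6 ⊕ 5 ⊕ B = 8.
P'[3]: 6 ⊕ 2 ⊕ D = 9.
P'[4]: 7 ⊕ 2 ⊕ 9 = C.
P'[5]: 4 ⊕ 2 ⊕ 1 = 7.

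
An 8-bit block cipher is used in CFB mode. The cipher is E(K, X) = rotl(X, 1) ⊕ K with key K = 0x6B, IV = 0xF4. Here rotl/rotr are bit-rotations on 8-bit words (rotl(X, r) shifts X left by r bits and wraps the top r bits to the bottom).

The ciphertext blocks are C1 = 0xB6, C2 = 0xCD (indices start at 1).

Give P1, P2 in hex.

CFB decryption: P_i = C_i ⊕ E(K, C_{i−1}), with C_{0} = IV.
P1: E(K, 0xF4) = 0x82; 0xB6 ⊕ 0x82 = 0x34.
P2: E(K, 0xB6) = 0x06; 0xCD ⊕ 0x06 = 0xCB.

P1 = 0x34, P2 = 0xCB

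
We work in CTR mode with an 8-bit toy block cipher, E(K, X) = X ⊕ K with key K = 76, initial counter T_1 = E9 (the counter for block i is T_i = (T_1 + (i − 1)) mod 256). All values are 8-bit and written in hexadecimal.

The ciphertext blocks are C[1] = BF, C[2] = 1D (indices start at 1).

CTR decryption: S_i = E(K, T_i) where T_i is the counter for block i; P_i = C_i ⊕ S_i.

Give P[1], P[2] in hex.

P[1] = 20, P[2] = 81

P[1]: T = E9, S = E(K, T) = 9F; BF ⊕ 9F = 20.
P[2]: T = EA, S = E(K, T) = 9C; 1D ⊕ 9C = 81.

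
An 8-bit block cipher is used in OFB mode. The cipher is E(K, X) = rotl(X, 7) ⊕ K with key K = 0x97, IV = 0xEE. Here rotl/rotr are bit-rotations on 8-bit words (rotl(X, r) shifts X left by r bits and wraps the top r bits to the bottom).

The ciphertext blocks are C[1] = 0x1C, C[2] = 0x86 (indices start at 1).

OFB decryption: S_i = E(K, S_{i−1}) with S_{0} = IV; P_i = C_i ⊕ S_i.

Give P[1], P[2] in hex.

P[1] = 0xFC, P[2] = 0x61

P[1]: S = E(K, 0xEE) = 0xE0; 0x1C ⊕ 0xE0 = 0xFC.
P[2]: S = E(K, 0xE0) = 0xE7; 0x86 ⊕ 0xE7 = 0x61.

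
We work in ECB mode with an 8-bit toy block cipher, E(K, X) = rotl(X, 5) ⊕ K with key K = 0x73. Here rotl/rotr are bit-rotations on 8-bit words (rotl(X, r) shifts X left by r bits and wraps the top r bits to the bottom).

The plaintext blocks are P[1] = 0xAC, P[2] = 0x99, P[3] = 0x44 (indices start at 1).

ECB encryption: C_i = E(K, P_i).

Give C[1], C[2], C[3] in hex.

C[1] = 0xE6, C[2] = 0x40, C[3] = 0xFB

C[1]: E(K, 0xAC) = 0xE6.
C[2]: E(K, 0x99) = 0x40.
C[3]: E(K, 0x44) = 0xFB.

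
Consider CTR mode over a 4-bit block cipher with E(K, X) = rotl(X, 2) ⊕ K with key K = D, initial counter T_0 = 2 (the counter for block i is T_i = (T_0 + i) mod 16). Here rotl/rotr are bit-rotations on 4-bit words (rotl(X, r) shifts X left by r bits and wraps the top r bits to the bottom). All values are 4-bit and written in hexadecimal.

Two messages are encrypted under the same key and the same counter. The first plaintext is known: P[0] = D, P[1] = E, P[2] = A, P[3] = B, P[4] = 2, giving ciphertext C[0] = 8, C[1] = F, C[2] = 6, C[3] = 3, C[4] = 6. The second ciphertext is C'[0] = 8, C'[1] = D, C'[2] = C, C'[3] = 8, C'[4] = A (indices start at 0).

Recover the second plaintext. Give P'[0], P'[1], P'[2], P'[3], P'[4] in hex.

P'[0] = D, P'[1] = C, P'[2] = 0, P'[3] = 0, P'[4] = E

In CTR with a reused counter, both messages share the same keystream S_i, so C_i ⊕ C'_i = P_i ⊕ P'_i and thus P'_i = P_i ⊕ C_i ⊕ C'_i.
P'[0]: D ⊕ 8 ⊕ 8 = D.
P'[1]: E ⊕ F ⊕ D = C.
P'[2]: A ⊕ 6 ⊕ C = 0.
P'[3]: B ⊕ 3 ⊕ 8 = 0.
P'[4]: 2 ⊕ 6 ⊕ A = E.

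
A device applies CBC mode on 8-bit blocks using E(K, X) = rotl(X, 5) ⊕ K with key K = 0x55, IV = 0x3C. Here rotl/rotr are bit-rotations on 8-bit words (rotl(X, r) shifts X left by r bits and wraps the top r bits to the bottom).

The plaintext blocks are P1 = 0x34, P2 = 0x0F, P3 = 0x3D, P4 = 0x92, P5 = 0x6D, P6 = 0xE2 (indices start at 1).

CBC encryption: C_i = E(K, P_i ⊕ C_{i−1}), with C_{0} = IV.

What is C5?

C5 = 0xCC

C1: P1 ⊕ 0x3C = 0x08; E(K, 0x08) = 0x54.
C2: P2 ⊕ 0x54 = 0x5B; E(K, 0x5B) = 0x3E.
C3: P3 ⊕ 0x3E = 0x03; E(K, 0x03) = 0x35.
C4: P4 ⊕ 0x35 = 0xA7; E(K, 0xA7) = 0xA1.
C5: P5 ⊕ 0xA1 = 0xCC; E(K, 0xCC) = 0xCC.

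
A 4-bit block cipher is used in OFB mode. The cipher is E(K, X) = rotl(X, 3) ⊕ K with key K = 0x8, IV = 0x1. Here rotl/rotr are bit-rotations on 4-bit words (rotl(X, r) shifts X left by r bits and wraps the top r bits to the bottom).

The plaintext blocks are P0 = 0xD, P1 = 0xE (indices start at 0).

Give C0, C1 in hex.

C0 = 0xD, C1 = 0x6

OFB encryption: S_i = E(K, S_{i−1}) with S_{−1} = IV; C_i = P_i ⊕ S_i.
C0: S = E(K, 0x1) = 0x0; 0xD ⊕ 0x0 = 0xD.
C1: S = E(K, 0x0) = 0x8; 0xE ⊕ 0x8 = 0x6.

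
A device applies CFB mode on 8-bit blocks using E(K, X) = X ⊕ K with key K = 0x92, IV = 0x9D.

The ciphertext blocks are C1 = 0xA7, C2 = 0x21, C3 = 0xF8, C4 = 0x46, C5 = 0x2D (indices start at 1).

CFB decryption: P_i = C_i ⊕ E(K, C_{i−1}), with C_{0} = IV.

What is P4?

P4 = 0x2C

P4: E(K, 0xF8) = 0x6A; 0x46 ⊕ 0x6A = 0x2C.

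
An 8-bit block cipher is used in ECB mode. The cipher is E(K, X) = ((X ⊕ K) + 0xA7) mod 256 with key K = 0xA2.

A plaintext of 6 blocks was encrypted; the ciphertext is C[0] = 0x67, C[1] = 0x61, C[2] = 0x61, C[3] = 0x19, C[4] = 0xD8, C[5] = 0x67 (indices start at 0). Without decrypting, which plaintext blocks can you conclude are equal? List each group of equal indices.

P[0] = P[5]; P[1] = P[2]

ECB encrypts each block independently with the same key, so equal ciphertext blocks imply equal plaintext blocks.
C[0] = C[5] = 0x67, so P[0] = P[5].
C[1] = C[2] = 0x61, so P[1] = P[2].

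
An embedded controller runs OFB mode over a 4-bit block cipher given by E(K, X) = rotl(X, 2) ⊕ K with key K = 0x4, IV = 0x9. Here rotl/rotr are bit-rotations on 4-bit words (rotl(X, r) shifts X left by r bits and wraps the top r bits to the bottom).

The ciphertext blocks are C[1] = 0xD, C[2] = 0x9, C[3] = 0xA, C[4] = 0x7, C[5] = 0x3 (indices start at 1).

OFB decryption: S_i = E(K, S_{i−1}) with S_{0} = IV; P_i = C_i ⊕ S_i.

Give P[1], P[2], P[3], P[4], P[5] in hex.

P[1] = 0xF, P[2] = 0x5, P[3] = 0xD, P[4] = 0xE, P[5] = 0x1

P[1]: S = E(K, 0x9) = 0x2; 0xD ⊕ 0x2 = 0xF.
P[2]: S = E(K, 0x2) = 0xC; 0x9 ⊕ 0xC = 0x5.
P[3]: S = E(K, 0xC) = 0x7; 0xA ⊕ 0x7 = 0xD.
P[4]: S = E(K, 0x7) = 0x9; 0x7 ⊕ 0x9 = 0xE.
P[5]: S = E(K, 0x9) = 0x2; 0x3 ⊕ 0x2 = 0x1.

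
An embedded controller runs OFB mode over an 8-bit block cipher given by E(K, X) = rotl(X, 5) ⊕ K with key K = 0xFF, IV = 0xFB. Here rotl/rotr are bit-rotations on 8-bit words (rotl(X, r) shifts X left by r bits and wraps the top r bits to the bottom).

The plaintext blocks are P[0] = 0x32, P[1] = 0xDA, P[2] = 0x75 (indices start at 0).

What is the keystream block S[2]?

0x02

OFB encryption: S_i = E(K, S_{i−1}) with S_{−1} = IV; C_i = P_i ⊕ S_i.
C[0]: S = E(K, 0xFB) = 0x80; 0x32 ⊕ 0x80 = 0xB2.
C[1]: S = E(K, 0x80) = 0xEF; 0xDA ⊕ 0xEF = 0x35.
C[2]: S = E(K, 0xEF) = 0x02; 0x75 ⊕ 0x02 = 0x77.
So S[2] = 0x02.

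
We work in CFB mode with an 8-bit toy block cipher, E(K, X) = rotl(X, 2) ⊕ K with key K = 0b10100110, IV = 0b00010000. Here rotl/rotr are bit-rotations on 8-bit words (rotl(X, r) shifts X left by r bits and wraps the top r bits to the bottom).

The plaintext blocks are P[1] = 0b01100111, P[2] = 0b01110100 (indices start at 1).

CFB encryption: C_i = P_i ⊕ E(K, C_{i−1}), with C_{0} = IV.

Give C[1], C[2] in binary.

C[1]: E(K, 0b00010000) = 0b11100110; 0b01100111 ⊕ 0b11100110 = 0b10000001.
C[2]: E(K, 0b10000001) = 0b10100000; 0b01110100 ⊕ 0b10100000 = 0b11010100.

C[1] = 0b10000001, C[2] = 0b11010100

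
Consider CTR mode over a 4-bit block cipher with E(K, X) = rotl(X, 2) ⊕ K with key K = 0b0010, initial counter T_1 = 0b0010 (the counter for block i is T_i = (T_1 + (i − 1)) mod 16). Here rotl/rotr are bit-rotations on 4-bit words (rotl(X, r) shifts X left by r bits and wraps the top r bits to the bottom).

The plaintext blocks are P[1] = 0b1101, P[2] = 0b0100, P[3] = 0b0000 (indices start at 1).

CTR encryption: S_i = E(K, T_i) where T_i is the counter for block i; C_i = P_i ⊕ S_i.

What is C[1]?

C[1] = 0b0111

C[1]: T = 0b0010, S = E(K, T) = 0b1010; 0b1101 ⊕ 0b1010 = 0b0111.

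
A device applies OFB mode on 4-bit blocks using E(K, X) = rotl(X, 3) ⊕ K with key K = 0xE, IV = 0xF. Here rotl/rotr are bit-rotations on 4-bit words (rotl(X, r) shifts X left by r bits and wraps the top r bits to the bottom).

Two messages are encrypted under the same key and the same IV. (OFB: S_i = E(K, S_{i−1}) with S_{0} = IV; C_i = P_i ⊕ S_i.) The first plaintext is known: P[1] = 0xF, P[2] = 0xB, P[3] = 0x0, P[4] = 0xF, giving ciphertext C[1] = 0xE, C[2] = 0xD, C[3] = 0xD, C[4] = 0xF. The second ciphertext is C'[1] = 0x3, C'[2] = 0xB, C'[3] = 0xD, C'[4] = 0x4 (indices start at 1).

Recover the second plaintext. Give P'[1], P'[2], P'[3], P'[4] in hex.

In OFB with a reused IV, both messages share the same keystream S_i, so C_i ⊕ C'_i = P_i ⊕ P'_i and thus P'_i = P_i ⊕ C_i ⊕ C'_i.
P'[1]: 0xF ⊕ 0xE ⊕ 0x3 = 0x2.
P'[2]: 0xB ⊕ 0xD ⊕ 0xB = 0xD.
P'[3]: 0x0 ⊕ 0xD ⊕ 0xD = 0x0.
P'[4]: 0xF ⊕ 0xF ⊕ 0x4 = 0x4.

P'[1] = 0x2, P'[2] = 0xD, P'[3] = 0x0, P'[4] = 0x4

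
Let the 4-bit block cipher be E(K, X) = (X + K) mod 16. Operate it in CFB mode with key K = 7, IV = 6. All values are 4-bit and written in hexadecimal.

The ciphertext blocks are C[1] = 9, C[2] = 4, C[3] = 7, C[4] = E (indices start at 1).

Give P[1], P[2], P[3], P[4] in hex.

P[1] = 4, P[2] = 4, P[3] = C, P[4] = 0

CFB decryption: P_i = C_i ⊕ E(K, C_{i−1}), with C_{0} = IV.
P[1]: E(K, 6) = D; 9 ⊕ D = 4.
P[2]: E(K, 9) = 0; 4 ⊕ 0 = 4.
P[3]: E(K, 4) = B; 7 ⊕ B = C.
P[4]: E(K, 7) = E; E ⊕ E = 0.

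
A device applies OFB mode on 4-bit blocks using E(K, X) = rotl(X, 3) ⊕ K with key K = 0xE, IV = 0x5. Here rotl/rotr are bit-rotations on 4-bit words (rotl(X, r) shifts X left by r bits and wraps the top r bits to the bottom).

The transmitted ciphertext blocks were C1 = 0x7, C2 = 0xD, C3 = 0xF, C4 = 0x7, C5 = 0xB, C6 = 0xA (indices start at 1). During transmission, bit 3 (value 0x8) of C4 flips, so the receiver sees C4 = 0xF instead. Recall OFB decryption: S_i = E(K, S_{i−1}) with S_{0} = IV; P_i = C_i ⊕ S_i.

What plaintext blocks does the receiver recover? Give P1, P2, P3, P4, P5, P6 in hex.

Only C4 changed, to 0xF. In OFB, a change in C_i flips the same bit in P_i only; the keystream is unaffected. Decrypting the received ciphertext:
P1: S = E(K, 0x5) = 0x4; 0x7 ⊕ 0x4 = 0x3.
P2: S = E(K, 0x4) = 0xC; 0xD ⊕ 0xC = 0x1.
P3: S = E(K, 0xC) = 0x8; 0xF ⊕ 0x8 = 0x7.
P4: S = E(K, 0x8) = 0xA; 0xF ⊕ 0xA = 0x5.
P5: S = E(K, 0xA) = 0xB; 0xB ⊕ 0xB = 0x0.
P6: S = E(K, 0xB) = 0x3; 0xA ⊕ 0x3 = 0x9.
Blocks that differ from the original plaintext: P4.

P1 = 0x3, P2 = 0x1, P3 = 0x7, P4 = 0x5, P5 = 0x0, P6 = 0x9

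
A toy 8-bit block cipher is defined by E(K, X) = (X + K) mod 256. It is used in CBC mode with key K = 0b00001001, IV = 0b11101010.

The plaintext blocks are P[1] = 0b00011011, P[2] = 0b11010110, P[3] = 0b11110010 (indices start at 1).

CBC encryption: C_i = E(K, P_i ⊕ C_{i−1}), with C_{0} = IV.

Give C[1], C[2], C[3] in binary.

C[1]: P[1] ⊕ 0b11101010 = 0b11110001; E(K, 0b11110001) = 0b11111010.
C[2]: P[2] ⊕ 0b11111010 = 0b00101100; E(K, 0b00101100) = 0b00110101.
C[3]: P[3] ⊕ 0b00110101 = 0b11000111; E(K, 0b11000111) = 0b11010000.

C[1] = 0b11111010, C[2] = 0b00110101, C[3] = 0b11010000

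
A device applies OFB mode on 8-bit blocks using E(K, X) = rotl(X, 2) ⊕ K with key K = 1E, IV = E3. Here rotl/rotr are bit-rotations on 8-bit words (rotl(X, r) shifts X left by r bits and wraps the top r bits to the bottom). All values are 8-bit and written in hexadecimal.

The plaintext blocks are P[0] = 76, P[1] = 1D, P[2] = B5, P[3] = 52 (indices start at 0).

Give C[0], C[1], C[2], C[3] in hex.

OFB encryption: S_i = E(K, S_{i−1}) with S_{−1} = IV; C_i = P_i ⊕ S_i.
C[0]: S = E(K, E3) = 91; 76 ⊕ 91 = E7.
C[1]: S = E(K, 91) = 58; 1D ⊕ 58 = 45.
C[2]: S = E(K, 58) = 7F; B5 ⊕ 7F = CA.
C[3]: S = E(K, 7F) = E3; 52 ⊕ E3 = B1.

C[0] = E7, C[1] = 45, C[2] = CA, C[3] = B1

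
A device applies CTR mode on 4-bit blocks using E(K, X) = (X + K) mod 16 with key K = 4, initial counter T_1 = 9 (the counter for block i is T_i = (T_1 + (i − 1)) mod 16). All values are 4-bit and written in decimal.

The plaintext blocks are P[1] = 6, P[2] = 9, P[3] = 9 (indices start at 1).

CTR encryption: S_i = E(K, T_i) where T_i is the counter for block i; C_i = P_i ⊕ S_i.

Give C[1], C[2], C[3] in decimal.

C[1] = 11, C[2] = 7, C[3] = 6

C[1]: T = 9, S = E(K, T) = 13; 6 ⊕ 13 = 11.
C[2]: T = 10, S = E(K, T) = 14; 9 ⊕ 14 = 7.
C[3]: T = 11, S = E(K, T) = 15; 9 ⊕ 15 = 6.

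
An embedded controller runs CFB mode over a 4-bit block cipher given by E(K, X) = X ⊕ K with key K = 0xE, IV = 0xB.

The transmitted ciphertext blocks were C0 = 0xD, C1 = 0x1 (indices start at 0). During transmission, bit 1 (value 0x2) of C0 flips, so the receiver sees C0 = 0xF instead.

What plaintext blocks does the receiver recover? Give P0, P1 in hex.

P0 = 0xA, P1 = 0x0

CFB decryption: P_i = C_i ⊕ E(K, C_{i−1}), with C_{−1} = IV.
Only C0 changed, to 0xF. In CFB, a change in C_i flips the same bit in P_i and garbles P_{i+1}. Decrypting the received ciphertext:
P0: E(K, 0xB) = 0x5; 0xF ⊕ 0x5 = 0xA.
P1: E(K, 0xF) = 0x1; 0x1 ⊕ 0x1 = 0x0.
Blocks that differ from the original plaintext: P0, P1.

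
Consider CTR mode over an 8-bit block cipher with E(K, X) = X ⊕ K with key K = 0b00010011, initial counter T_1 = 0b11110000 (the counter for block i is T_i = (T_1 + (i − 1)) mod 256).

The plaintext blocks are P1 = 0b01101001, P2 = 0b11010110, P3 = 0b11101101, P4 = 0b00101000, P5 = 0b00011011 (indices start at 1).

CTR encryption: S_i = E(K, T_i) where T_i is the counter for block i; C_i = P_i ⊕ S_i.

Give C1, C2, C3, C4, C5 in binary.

C1 = 0b10001010, C2 = 0b00110100, C3 = 0b00001100, C4 = 0b11001000, C5 = 0b11111100

C1: T = 0b11110000, S = E(K, T) = 0b11100011; 0b01101001 ⊕ 0b11100011 = 0b10001010.
C2: T = 0b11110001, S = E(K, T) = 0b11100010; 0b11010110 ⊕ 0b11100010 = 0b00110100.
C3: T = 0b11110010, S = E(K, T) = 0b11100001; 0b11101101 ⊕ 0b11100001 = 0b00001100.
C4: T = 0b11110011, S = E(K, T) = 0b11100000; 0b00101000 ⊕ 0b11100000 = 0b11001000.
C5: T = 0b11110100, S = E(K, T) = 0b11100111; 0b00011011 ⊕ 0b11100111 = 0b11111100.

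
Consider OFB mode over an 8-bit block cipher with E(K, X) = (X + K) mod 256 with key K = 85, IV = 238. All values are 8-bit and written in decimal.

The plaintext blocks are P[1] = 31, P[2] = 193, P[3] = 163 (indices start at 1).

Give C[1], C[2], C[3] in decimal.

C[1] = 92, C[2] = 89, C[3] = 78

OFB encryption: S_i = E(K, S_{i−1}) with S_{0} = IV; C_i = P_i ⊕ S_i.
C[1]: S = E(K, 238) = 67; 31 ⊕ 67 = 92.
C[2]: S = E(K, 67) = 152; 193 ⊕ 152 = 89.
C[3]: S = E(K, 152) = 237; 163 ⊕ 237 = 78.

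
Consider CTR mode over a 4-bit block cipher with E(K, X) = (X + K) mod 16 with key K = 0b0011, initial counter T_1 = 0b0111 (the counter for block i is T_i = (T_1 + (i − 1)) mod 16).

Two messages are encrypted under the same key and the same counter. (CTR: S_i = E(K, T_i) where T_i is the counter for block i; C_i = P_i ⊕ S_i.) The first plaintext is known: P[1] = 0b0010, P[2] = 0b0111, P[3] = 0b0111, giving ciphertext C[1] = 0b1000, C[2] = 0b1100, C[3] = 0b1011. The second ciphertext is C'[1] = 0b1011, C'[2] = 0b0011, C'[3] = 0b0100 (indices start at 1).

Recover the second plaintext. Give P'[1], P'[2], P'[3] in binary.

In CTR with a reused counter, both messages share the same keystream S_i, so C_i ⊕ C'_i = P_i ⊕ P'_i and thus P'_i = P_i ⊕ C_i ⊕ C'_i.
P'[1]: 0b0010 ⊕ 0b1000 ⊕ 0b1011 = 0b0001.
P'[2]: 0b0111 ⊕ 0b1100 ⊕ 0b0011 = 0b1000.
P'[3]: 0b0111 ⊕ 0b1011 ⊕ 0b0100 = 0b1000.

P'[1] = 0b0001, P'[2] = 0b1000, P'[3] = 0b1000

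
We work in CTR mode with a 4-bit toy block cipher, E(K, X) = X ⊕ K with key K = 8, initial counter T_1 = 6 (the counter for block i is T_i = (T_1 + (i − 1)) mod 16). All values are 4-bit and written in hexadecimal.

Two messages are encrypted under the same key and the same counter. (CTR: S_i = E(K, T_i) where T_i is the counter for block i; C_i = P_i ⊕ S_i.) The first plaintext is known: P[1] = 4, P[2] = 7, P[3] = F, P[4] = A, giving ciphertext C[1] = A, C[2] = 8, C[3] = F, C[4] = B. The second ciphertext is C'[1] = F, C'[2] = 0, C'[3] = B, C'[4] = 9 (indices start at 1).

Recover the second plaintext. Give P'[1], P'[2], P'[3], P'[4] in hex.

P'[1] = 1, P'[2] = F, P'[3] = B, P'[4] = 8

In CTR with a reused counter, both messages share the same keystream S_i, so C_i ⊕ C'_i = P_i ⊕ P'_i and thus P'_i = P_i ⊕ C_i ⊕ C'_i.
P'[1]: 4 ⊕ A ⊕ F = 1.
P'[2]: 7 ⊕ 8 ⊕ 0 = F.
P'[3]: F ⊕ F ⊕ B = B.
P'[4]: A ⊕ B ⊕ 9 = 8.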